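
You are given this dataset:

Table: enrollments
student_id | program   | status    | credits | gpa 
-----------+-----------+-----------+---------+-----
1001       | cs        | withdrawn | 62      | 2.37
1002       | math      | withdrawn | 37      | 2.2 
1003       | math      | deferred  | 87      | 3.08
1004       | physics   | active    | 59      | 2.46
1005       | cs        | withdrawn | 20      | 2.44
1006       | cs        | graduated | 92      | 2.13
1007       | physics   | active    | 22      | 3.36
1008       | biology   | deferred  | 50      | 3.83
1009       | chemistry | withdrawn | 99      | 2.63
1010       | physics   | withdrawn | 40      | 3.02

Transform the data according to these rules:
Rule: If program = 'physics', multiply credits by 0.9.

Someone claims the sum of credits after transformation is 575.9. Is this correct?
No, the correct result is 555.9.

Step 1: Calculate the correct sum after transformation
Step 2: Apply multiplier 0.9 to records where program = 'physics'
Step 3: Correct result = 555.9
Step 4: Claimed result = 575.9
Step 5: 555.9 ≠ 575.9
Conclusion: The claimed result is incorrect. The correct answer is 555.9.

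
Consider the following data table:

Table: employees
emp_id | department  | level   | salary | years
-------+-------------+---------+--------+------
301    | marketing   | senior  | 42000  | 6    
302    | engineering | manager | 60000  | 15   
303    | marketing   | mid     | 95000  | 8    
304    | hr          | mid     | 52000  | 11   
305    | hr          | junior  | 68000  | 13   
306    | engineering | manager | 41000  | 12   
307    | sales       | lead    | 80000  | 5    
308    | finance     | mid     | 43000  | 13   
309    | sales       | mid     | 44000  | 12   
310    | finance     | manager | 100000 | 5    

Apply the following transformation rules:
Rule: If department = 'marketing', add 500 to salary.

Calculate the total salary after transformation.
626000

Step 1: Count records where department = 'marketing': 2
Step 2: Total bonus added: 2 × 500 = 1000
Step 3: Original sum of salary: 625000
Step 4: Final sum = 625000 + 1000 = 626000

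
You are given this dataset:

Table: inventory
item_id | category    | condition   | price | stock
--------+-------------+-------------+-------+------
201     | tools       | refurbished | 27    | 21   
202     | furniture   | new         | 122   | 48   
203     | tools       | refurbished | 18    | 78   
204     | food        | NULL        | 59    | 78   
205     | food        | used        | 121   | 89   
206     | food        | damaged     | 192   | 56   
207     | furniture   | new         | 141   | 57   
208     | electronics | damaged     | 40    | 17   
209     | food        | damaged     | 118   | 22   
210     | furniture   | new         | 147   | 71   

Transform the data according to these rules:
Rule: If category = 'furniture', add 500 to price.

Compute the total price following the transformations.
2485

Step 1: Count records where category = 'furniture': 3
Step 2: Total bonus added: 3 × 500 = 1500
Step 3: Original sum of price: 985
Step 4: Final sum = 985 + 1500 = 2485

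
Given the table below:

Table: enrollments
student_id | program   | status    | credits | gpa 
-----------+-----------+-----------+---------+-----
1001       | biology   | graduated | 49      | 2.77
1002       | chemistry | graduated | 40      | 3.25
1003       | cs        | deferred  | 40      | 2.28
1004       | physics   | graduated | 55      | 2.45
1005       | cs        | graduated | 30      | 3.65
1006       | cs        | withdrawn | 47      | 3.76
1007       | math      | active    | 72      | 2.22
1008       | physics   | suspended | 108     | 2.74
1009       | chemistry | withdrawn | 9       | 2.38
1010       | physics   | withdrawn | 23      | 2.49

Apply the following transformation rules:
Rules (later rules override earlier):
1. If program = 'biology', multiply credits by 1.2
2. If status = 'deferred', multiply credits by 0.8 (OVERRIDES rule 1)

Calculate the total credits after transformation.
474.8

Step 1: Rule 2 takes priority for records with status = 'deferred'
  - 1 records: 40 × 0.8 = 32.0
Step 2: Rule 1 applies to remaining records with program = 'biology'
  - 1 records: 49 × 1.2 = 58.8
Step 3: Other records unchanged: 384
Step 4: Final sum = 32.0 + 58.8 + 384 = 474.8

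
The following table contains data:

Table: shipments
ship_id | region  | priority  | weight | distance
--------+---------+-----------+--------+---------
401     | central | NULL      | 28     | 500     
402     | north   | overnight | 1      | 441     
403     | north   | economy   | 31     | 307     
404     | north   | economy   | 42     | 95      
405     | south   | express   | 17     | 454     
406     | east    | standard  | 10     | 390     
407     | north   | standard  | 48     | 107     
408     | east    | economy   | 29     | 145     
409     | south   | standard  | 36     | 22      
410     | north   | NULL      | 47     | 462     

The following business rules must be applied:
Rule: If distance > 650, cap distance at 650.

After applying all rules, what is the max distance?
500

Step 1: Original maximum distance = 500
Step 2: Check cap of 650 against maximum
Step 3: No records exceed the cap (max 500 <= cap 650), so no capping applies
Step 4: Maximum after transformation = 500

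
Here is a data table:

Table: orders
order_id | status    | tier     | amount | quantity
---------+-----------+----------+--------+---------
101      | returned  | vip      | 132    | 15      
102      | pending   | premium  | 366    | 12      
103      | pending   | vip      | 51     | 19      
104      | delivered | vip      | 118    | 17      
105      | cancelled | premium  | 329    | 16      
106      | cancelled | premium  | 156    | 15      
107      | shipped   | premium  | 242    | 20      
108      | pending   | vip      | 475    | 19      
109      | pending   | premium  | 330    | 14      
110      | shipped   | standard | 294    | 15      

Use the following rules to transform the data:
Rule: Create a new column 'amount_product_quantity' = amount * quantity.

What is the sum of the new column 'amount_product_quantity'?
39846

Step 1: For each record, compute amount * quantity
Example calculations:
  132 * 15 = 1980
  366 * 12 = 4392
  51 * 19 = 969
  ...
Step 2: Sum all derived values
Step 3: Total = 39846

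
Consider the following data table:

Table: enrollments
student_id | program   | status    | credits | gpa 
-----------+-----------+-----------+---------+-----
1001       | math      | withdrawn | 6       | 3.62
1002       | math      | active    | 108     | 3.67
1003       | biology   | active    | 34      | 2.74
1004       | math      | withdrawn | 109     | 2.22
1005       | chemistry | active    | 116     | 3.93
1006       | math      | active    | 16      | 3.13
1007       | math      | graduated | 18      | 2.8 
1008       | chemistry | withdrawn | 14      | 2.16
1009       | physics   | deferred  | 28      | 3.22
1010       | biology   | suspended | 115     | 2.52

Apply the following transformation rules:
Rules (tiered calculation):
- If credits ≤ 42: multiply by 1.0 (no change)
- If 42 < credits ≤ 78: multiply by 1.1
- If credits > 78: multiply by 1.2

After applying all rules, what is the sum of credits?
653.6

Step 1: Tier 1 (credits ≤ 42): 6 records, sum = 116 × 1.0 = 116.0
Step 2: Tier 2 (42 < credits ≤ 78): 0 records, sum = 0 × 1.1 = 0.0
Step 3: Tier 3 (credits > 78): 4 records, sum = 448 × 1.2 = 537.6
Step 4: Final sum = 116.0 + 0.0 + 537.6 = 653.6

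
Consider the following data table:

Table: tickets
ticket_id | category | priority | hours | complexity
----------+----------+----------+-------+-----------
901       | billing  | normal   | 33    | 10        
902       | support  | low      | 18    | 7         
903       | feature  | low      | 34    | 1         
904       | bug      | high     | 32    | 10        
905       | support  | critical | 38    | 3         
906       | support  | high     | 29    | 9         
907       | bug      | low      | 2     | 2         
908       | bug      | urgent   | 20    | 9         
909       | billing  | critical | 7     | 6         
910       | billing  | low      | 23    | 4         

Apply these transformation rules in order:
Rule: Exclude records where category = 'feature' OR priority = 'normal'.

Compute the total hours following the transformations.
169

Step 1: Find records where category = 'feature' OR priority = 'normal'
Step 2: 2 records match, summing to 67
Step 3: Original sum: 236
Step 4: Remaining sum = 236 - 67 = 169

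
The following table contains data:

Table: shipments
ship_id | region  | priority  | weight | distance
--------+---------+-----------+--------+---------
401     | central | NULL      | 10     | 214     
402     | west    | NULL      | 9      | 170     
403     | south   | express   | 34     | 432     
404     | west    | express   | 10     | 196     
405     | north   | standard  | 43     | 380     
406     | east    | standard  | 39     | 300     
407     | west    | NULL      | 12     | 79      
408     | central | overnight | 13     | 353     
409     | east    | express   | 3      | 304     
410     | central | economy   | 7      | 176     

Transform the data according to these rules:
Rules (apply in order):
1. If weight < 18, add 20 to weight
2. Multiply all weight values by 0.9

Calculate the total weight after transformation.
288.0

Step 1: Apply Rule 1 - Add 20 to records with weight < 18
  - 7 records affected: 64 + (7 × 20) = 204
  - Unaffected records: 116
  - Sum after Rule 1: 320
Step 2: Apply Rule 2 - Multiply all by 0.9
  - 320 × 0.9 = 288.0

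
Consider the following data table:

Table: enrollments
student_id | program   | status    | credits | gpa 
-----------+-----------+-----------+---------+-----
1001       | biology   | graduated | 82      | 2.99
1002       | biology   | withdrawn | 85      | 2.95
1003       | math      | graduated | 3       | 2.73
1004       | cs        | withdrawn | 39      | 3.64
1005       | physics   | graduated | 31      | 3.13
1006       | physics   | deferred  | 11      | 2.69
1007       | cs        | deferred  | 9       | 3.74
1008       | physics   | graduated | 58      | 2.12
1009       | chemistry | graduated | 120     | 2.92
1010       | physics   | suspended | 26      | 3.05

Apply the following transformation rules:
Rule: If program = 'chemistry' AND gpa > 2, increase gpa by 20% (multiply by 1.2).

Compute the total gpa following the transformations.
30.54

Step 1: Find records where program = 'chemistry' AND gpa > 2
Step 2: 1 records match, summing to 2.92
Step 3: After multiplier: 2.92 × 1.2 = 3.5
Step 4: Unaffected records sum: 27.04
Step 5: Final sum = 3.5 + 27.04 = 30.54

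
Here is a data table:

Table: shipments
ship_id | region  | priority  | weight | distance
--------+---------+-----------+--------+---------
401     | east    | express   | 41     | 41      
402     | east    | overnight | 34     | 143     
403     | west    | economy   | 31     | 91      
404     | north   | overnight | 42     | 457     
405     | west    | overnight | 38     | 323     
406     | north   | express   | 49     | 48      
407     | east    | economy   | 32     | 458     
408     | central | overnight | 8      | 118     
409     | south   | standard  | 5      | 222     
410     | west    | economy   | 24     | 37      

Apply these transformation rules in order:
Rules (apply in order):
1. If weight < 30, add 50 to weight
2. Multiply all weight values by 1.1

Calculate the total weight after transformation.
499.4

Step 1: Apply Rule 1 - Add 50 to records with weight < 30
  - 3 records affected: 37 + (3 × 50) = 187
  - Unaffected records: 267
  - Sum after Rule 1: 454
Step 2: Apply Rule 2 - Multiply all by 1.1
  - 454 × 1.1 = 499.4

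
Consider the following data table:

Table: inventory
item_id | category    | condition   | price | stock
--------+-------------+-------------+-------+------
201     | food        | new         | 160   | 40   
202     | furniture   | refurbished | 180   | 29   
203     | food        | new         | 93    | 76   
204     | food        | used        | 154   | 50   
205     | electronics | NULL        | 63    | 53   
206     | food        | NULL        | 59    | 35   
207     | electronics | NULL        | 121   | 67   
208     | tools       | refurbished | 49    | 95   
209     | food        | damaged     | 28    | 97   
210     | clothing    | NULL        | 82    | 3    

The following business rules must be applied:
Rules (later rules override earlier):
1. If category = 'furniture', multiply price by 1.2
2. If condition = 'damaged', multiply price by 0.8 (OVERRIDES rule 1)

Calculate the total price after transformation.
1019.4

Step 1: Rule 2 takes priority for records with condition = 'damaged'
  - 1 records: 28 × 0.8 = 22.4
Step 2: Rule 1 applies to remaining records with category = 'furniture'
  - 1 records: 180 × 1.2 = 216.0
Step 3: Other records unchanged: 781
Step 4: Final sum = 22.4 + 216.0 + 781 = 1019.4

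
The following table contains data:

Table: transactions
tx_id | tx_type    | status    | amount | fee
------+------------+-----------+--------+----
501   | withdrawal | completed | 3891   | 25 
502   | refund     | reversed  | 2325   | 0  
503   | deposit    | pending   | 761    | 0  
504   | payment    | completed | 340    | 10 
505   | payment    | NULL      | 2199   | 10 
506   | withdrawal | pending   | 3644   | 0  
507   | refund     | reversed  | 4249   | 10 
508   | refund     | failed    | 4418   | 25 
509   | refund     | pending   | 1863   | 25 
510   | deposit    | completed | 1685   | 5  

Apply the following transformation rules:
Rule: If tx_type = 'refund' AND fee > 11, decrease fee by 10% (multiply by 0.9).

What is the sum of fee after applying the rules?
105.0

Step 1: Find records where tx_type = 'refund' AND fee > 11
Step 2: 2 records match, summing to 50
Step 3: After multiplier: 50 × 0.9 = 45.0
Step 4: Unaffected records sum: 60
Step 5: Final sum = 45.0 + 60 = 105.0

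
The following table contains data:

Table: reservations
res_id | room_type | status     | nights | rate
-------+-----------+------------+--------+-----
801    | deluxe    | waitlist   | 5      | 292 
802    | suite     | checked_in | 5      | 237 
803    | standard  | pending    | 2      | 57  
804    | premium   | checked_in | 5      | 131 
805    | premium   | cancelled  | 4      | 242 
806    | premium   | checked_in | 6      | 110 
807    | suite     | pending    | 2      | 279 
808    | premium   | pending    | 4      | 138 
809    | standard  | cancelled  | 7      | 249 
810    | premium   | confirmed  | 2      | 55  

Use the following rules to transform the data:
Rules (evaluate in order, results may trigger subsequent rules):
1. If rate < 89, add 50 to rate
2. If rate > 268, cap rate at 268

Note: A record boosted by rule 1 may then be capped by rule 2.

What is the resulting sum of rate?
1855

Step 1: Apply rule 1 to records with rate < 89
  - 2 records get bonus of 50
  - Of these, 0 records then exceed 268 and get capped
Step 2: Apply rule 2 to records with rate > 268
  - 2 records (original) are capped
Step 3: Calculate final sum = 1855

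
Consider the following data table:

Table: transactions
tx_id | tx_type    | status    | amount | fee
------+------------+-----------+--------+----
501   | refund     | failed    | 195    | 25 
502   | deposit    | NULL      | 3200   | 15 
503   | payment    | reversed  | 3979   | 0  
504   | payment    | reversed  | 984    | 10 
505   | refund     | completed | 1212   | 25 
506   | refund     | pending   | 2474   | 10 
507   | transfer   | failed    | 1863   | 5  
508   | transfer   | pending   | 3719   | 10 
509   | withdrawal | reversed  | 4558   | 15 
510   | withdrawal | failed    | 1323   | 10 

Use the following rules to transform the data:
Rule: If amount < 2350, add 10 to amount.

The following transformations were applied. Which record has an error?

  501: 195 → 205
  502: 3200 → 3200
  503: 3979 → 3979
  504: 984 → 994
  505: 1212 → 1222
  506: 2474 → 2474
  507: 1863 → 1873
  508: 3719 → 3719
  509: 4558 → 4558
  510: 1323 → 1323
Record 510 has an error. The correct transformed value should be 1333, not 1323.

Step 1: Check each record against the rule
Step 2: Record 510 has amount = 1323
Step 3: Since 1323 < 2350, the bonus should have been applied
Step 4: Correct value = 1333, but claimed value = 1323
Conclusion: Record 510 has the error.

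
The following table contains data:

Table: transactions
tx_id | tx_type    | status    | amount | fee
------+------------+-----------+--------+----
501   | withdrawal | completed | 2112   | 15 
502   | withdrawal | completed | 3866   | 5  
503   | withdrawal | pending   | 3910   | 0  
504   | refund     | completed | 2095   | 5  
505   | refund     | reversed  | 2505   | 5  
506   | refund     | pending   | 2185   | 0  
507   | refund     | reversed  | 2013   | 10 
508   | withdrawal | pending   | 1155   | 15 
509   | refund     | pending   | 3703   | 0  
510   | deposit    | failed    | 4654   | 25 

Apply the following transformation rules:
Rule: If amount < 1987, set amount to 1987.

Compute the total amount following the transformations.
29030

Step 1: 1 records have amount < 1987
Step 2: These records originally summed to 1155
Step 3: After setting to minimum: 1 × 1987 = 1987
Step 4: Unaffected records sum: 27043
Step 5: Final sum = 1987 + 27043 = 29030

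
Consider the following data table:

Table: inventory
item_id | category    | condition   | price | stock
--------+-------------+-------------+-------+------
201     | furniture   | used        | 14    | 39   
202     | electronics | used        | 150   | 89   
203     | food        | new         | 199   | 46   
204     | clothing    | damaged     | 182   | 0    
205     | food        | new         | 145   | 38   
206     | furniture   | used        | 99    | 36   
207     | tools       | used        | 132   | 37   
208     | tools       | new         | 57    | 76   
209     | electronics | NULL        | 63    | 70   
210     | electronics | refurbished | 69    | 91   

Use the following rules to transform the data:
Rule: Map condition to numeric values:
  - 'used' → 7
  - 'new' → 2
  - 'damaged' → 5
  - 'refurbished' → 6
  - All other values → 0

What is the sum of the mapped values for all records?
45

Step 1: Apply mapping to each record
Step 2: Count by status:
  'used': 4 records × 7 = 28
  'new': 3 records × 2 = 6
  'damaged': 1 records × 5 = 5
  'refurbished': 1 records × 6 = 6
Step 3: Sum all mapped values = 45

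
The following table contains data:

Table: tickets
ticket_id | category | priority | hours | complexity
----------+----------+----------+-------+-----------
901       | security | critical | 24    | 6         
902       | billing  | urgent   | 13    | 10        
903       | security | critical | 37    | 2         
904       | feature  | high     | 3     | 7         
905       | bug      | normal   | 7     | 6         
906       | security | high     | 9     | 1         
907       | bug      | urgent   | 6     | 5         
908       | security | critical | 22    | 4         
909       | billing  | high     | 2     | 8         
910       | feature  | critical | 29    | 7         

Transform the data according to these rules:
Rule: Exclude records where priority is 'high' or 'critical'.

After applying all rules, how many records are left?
3

Step 1: Count records to exclude
  - 3 (high) + 4 (critical) = 7 records
Step 2: Total records: 10
Step 3: Remaining = 10 - 7 = 3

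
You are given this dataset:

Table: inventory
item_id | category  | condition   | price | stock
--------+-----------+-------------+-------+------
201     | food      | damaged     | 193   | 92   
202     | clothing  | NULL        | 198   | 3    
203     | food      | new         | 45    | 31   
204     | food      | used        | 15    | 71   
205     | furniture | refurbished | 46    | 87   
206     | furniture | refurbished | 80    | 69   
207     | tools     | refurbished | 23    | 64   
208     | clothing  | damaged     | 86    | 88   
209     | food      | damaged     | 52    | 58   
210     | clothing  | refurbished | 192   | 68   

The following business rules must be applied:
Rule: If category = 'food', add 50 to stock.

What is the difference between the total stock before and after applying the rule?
200

Step 1: Original sum of stock = 631
Step 2: 4 records have category = 'food'
Step 3: Each affected record changes by 50
Step 4: Total change = 4 × 50 = 200
Step 5: New sum = 631 + 200 = 831
Step 6: Difference = |831 - 631| = 200
        (Sum increased by 200)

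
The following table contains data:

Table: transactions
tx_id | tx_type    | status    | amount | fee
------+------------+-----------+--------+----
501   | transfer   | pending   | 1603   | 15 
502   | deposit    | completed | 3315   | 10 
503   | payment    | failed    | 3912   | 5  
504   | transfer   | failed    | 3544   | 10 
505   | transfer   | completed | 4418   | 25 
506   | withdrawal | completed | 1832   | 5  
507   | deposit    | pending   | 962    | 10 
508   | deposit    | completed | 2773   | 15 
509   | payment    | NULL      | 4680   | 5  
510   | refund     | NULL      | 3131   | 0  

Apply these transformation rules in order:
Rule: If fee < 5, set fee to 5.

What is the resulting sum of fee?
105

Step 1: 1 records have fee < 5
Step 2: These records originally summed to 0
Step 3: After setting to minimum: 1 × 5 = 5
Step 4: Unaffected records sum: 100
Step 5: Final sum = 5 + 100 = 105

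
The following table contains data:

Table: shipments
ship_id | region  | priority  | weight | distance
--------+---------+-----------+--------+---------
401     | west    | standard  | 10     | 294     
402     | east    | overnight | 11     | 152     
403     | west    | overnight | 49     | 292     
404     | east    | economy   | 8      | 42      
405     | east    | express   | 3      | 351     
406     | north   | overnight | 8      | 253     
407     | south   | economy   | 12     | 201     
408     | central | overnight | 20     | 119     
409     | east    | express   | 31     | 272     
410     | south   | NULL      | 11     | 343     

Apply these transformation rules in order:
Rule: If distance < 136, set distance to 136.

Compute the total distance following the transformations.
2430

Step 1: 2 records have distance < 136
Step 2: These records originally summed to 161
Step 3: After setting to minimum: 2 × 136 = 272
Step 4: Unaffected records sum: 2158
Step 5: Final sum = 272 + 2158 = 2430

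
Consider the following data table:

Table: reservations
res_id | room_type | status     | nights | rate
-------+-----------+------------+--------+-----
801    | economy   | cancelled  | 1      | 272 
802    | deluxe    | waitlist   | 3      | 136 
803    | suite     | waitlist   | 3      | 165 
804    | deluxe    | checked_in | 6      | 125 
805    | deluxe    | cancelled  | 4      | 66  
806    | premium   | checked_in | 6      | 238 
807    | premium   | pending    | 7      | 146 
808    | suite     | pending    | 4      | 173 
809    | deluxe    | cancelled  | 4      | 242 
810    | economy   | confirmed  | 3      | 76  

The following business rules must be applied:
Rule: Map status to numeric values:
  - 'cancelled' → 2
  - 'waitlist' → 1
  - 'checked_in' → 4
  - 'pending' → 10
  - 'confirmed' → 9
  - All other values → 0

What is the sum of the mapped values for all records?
45

Step 1: Apply mapping to each record
Step 2: Count by status:
  'cancelled': 3 records × 2 = 6
  'waitlist': 2 records × 1 = 2
  'checked_in': 2 records × 4 = 8
  'pending': 2 records × 10 = 20
  'confirmed': 1 records × 9 = 9
Step 3: Sum all mapped values = 45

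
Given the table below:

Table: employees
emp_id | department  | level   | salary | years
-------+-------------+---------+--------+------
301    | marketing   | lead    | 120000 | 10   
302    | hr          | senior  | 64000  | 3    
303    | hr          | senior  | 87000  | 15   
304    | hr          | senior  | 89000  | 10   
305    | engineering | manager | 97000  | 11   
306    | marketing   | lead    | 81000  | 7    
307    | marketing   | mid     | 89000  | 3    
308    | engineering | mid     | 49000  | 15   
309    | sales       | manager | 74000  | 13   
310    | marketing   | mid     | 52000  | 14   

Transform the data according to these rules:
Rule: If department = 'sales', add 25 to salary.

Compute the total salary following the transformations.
802025

Step 1: Count records where department = 'sales': 1
Step 2: Total bonus added: 1 × 25 = 25
Step 3: Original sum of salary: 802000
Step 4: Final sum = 802000 + 25 = 802025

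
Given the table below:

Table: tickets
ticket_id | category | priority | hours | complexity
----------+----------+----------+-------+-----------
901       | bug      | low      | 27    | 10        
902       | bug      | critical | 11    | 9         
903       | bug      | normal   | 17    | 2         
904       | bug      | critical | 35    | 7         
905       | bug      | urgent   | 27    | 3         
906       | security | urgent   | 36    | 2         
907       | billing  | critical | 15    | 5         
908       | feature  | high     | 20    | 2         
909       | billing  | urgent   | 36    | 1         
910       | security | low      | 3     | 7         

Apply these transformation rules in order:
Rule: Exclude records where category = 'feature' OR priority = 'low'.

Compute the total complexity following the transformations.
29

Step 1: Find records where category = 'feature' OR priority = 'low'
Step 2: 3 records match, summing to 19
Step 3: Original sum: 48
Step 4: Remaining sum = 48 - 19 = 29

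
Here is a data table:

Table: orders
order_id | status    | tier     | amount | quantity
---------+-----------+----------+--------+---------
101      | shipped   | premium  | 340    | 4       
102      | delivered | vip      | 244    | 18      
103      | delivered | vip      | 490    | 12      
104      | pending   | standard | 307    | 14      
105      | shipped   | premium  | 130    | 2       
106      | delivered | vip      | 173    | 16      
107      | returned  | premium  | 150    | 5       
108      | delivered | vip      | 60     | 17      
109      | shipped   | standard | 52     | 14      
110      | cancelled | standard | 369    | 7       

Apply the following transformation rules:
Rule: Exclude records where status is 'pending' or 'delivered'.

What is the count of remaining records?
5

Step 1: Count records to exclude
  - 1 (pending) + 4 (delivered) = 5 records
Step 2: Total records: 10
Step 3: Remaining = 10 - 5 = 5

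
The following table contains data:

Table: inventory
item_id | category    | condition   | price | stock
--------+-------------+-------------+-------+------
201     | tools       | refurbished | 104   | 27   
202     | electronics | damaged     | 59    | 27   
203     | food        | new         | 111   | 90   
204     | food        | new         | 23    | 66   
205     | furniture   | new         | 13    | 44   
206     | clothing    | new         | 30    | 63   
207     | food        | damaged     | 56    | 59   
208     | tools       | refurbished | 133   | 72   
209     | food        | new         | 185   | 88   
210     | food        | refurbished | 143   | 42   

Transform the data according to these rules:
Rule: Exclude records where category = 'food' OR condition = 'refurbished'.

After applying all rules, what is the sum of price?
102

Step 1: Find records where category = 'food' OR condition = 'refurbished'
Step 2: 7 records match, summing to 755
Step 3: Original sum: 857
Step 4: Remaining sum = 857 - 755 = 102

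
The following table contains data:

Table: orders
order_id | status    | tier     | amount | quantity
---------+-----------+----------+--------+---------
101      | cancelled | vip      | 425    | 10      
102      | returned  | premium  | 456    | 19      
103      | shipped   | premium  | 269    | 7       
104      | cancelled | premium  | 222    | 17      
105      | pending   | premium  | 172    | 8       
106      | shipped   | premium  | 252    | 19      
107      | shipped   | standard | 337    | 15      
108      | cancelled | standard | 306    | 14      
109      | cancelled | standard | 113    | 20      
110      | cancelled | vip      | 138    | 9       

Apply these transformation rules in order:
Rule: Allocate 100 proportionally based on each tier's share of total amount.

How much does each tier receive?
premium: 50.97, standard: 28.1, vip: 20.93

Step 1: Calculate total amount = 2690
Step 2: Calculate each tier's proportion:
  premium: 1371/2690 = 50.97% → 50.97
  standard: 756/2690 = 28.10% → 28.1
  vip: 563/2690 = 20.93% → 20.93
Step 3: Verify: sum of allocations ≈ 100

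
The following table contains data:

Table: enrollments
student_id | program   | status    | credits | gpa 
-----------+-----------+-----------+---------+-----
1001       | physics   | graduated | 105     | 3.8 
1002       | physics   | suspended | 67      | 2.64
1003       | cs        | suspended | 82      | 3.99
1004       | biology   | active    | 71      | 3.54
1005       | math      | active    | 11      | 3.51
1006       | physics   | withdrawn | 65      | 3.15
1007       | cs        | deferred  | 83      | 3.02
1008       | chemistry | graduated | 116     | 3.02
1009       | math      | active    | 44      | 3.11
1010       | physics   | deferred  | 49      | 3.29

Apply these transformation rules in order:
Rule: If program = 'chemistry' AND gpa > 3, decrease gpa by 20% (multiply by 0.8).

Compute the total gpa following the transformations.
32.47

Step 1: Find records where program = 'chemistry' AND gpa > 3
Step 2: 1 records match, summing to 3.02
Step 3: After multiplier: 3.02 × 0.8 = 2.42
Step 4: Unaffected records sum: 30.05
Step 5: Final sum = 2.42 + 30.05 = 32.47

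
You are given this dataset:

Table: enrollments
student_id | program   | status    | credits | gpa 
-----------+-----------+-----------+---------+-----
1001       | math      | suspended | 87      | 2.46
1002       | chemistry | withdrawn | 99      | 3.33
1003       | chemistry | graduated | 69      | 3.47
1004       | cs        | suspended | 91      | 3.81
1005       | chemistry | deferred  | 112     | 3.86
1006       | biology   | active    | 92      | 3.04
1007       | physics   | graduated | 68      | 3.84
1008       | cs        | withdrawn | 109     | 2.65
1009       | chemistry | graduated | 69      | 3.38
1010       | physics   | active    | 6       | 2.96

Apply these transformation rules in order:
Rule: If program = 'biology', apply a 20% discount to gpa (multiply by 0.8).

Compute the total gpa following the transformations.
32.19

Step 1: Records with program = 'biology' have total gpa = 3.04
Step 2: Apply multiplier: 3.04 × 0.8 = 2.43
Step 3: Other records total: 29.76
Step 4: Final sum = 2.43 + 29.76 = 32.19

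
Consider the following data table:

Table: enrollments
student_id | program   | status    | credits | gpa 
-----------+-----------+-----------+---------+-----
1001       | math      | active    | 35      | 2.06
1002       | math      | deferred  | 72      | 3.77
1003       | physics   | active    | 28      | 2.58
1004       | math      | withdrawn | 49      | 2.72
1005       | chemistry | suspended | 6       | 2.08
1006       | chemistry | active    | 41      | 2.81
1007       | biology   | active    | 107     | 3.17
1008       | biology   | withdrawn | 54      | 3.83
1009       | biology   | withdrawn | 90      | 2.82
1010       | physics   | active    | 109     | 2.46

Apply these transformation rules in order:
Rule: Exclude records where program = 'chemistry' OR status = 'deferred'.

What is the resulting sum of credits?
472

Step 1: Find records where program = 'chemistry' OR status = 'deferred'
Step 2: 3 records match, summing to 119
Step 3: Original sum: 591
Step 4: Remaining sum = 591 - 119 = 472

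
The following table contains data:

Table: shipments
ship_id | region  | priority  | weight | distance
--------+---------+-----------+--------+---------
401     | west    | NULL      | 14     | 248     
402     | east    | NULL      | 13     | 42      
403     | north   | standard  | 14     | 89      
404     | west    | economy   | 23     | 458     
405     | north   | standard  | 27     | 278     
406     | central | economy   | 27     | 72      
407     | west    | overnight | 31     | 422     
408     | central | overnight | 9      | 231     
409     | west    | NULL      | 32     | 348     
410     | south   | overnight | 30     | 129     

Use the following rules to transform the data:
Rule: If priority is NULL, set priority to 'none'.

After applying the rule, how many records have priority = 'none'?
3

Step 1: Count records where priority IS NULL
Step 2: Found 3 records with NULL priority
Step 3: These records will have priority set to 'none'
Step 4: Records already having priority = 'none': 0
Step 5: Answer: 3 + 0 = 3 records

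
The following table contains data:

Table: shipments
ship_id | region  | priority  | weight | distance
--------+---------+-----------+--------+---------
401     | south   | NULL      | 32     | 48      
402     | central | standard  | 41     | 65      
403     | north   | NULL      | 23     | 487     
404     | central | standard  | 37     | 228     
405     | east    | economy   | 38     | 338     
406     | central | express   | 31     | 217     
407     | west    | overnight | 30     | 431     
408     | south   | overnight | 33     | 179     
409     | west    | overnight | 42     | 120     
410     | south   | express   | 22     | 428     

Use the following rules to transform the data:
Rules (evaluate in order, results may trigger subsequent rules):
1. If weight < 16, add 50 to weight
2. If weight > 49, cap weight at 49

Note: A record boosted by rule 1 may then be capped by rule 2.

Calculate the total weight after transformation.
329

Step 1: Apply rule 1 to records with weight < 16
  - 0 records get bonus of 50
  - Of these, 0 records then exceed 49 and get capped
Step 2: Apply rule 2 to records with weight > 49
  - 0 records (original) are capped
Step 3: Calculate final sum = 329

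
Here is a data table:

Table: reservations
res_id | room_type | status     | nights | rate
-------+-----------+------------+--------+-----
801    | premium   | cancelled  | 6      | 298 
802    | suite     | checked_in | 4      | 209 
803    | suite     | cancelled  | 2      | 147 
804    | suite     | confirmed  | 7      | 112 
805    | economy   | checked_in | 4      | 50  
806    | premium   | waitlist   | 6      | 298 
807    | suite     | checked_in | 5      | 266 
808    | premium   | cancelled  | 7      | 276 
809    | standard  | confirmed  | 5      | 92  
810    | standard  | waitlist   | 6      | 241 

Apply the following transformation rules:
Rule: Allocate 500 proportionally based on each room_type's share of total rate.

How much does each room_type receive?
economy: 12.57, premium: 219.21, standard: 83.71, suite: 184.51

Step 1: Calculate total rate = 1989
Step 2: Calculate each room_type's proportion:
  economy: 50/1989 = 2.51% → 12.57
  premium: 872/1989 = 43.84% → 219.21
  standard: 333/1989 = 16.74% → 83.71
  suite: 734/1989 = 36.90% → 184.51
Step 3: Verify: sum of allocations ≈ 500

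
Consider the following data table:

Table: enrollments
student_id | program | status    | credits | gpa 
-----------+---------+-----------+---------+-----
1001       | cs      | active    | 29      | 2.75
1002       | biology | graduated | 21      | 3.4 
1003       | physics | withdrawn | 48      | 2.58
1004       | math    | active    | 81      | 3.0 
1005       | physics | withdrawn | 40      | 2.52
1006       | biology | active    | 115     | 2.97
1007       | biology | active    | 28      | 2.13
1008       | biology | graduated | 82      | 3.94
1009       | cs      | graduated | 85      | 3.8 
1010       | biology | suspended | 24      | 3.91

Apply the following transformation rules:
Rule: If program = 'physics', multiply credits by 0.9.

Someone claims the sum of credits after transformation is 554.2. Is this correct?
No, the correct result is 544.2.

Step 1: Calculate the correct sum after transformation
Step 2: Apply multiplier 0.9 to records where program = 'physics'
Step 3: Correct result = 544.2
Step 4: Claimed result = 554.2
Step 5: 544.2 ≠ 554.2
Conclusion: The claimed result is incorrect. The correct answer is 544.2.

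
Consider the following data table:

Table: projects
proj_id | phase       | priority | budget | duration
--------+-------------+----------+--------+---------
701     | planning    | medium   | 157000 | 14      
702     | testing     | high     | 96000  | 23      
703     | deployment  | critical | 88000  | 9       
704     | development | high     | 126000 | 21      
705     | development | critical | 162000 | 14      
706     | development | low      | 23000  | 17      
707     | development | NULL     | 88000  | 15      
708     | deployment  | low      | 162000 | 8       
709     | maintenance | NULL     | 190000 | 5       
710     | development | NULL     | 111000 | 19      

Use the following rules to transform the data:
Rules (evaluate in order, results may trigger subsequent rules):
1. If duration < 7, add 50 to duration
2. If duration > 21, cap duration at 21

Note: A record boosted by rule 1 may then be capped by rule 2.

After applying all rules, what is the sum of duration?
159

Step 1: Apply rule 1 to records with duration < 7
  - 1 records get bonus of 50
  - Of these, 1 records then exceed 21 and get capped
Step 2: Apply rule 2 to records with duration > 21
  - 1 records (original) are capped
Step 3: Calculate final sum = 159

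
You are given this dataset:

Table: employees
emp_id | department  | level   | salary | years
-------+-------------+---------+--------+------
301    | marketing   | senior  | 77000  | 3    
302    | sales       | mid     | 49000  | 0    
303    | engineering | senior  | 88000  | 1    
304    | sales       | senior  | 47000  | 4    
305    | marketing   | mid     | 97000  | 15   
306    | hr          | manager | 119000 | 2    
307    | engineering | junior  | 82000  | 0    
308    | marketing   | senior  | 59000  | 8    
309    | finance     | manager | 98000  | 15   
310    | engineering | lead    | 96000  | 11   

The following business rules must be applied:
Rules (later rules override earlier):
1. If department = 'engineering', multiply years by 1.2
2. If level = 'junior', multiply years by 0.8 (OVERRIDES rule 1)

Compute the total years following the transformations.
61.4

Step 1: Rule 2 takes priority for records with level = 'junior'
  - 1 records: 0 × 0.8 = 0.0
Step 2: Rule 1 applies to remaining records with department = 'engineering'
  - 2 records: 12 × 1.2 = 14.4
Step 3: Other records unchanged: 47
Step 4: Final sum = 0.0 + 14.4 + 47 = 61.4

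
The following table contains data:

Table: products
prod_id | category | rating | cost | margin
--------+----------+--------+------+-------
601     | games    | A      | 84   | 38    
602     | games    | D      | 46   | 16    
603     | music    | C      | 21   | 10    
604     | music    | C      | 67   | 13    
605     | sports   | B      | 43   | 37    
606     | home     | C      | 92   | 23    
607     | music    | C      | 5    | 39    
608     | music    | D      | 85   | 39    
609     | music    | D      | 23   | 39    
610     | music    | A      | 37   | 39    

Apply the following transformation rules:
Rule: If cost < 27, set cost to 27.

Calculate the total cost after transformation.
535

Step 1: 3 records have cost < 27
Step 2: These records originally summed to 49
Step 3: After setting to minimum: 3 × 27 = 81
Step 4: Unaffected records sum: 454
Step 5: Final sum = 81 + 454 = 535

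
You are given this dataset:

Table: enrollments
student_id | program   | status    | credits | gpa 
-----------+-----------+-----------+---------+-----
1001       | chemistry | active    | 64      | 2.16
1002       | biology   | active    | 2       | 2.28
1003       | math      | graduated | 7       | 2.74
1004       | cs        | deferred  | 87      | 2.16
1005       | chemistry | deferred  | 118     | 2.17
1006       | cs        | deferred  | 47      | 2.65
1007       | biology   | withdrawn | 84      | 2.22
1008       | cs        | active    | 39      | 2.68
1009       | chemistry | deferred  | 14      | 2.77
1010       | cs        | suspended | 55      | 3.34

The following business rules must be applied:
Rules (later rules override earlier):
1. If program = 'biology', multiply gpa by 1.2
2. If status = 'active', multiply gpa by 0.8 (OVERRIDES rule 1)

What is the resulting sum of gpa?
24.19

Step 1: Rule 2 takes priority for records with status = 'active'
  - 3 records: 7.12 × 0.8 = 5.7
Step 2: Rule 1 applies to remaining records with program = 'biology'
  - 1 records: 2.22 × 1.2 = 2.66
Step 3: Other records unchanged: 15.83
Step 4: Final sum = 5.7 + 2.66 + 15.83 = 24.19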